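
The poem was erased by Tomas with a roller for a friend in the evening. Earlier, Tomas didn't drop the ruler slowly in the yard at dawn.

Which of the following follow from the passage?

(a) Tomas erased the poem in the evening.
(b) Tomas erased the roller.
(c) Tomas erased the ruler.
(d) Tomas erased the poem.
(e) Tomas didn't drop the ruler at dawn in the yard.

(a) Entailed — every conjunct here is already in the original erasing event.
(b) Not entailed — the roller is the instrument, not what was erased.
(c) Not entailed — Tomas erased the poem, not the ruler; the ruler belongs to the dropping event.
(d) Entailed — the original entails any weakening of itself; this just drops 'with a roller', 'in the evening', 'for a friend'.
(e) Not entailed — dropping 'slowly' under negation is not valid — the original leaves open that Tomas dropped the ruler some other way.

(a), (d)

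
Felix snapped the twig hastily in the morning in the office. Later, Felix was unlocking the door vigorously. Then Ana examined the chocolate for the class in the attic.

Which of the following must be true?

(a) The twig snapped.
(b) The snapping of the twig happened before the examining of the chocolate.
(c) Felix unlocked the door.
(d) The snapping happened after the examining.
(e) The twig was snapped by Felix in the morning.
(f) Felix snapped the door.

(a) Entailed — 'Felix snapped the twig' is causative; it entails the inchoative 'the twig snapped'.
(b) Entailed — the narrative places the snapping before the examining.
(c) Not entailed — 'was unlocking' is progressive on an accomplishment; it does not entail the completed 'unlocked'.
(d) Not entailed — the narrative places the snapping before the examining, not after.
(e) Entailed — the original entails any weakening of itself; this just drops 'in the office', 'hastily'.
(f) Not entailed — Felix snapped the twig, not the door; the door belongs to the unlocking event.

(a), (b), (e)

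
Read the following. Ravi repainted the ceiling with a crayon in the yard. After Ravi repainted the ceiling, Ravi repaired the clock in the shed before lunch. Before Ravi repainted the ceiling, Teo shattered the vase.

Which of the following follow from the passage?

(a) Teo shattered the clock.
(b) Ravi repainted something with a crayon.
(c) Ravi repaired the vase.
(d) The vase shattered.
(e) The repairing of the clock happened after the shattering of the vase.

(a) Not entailed — Teo shattered the vase, not the clock; the clock belongs to the repairing event.
(b) Entailed — the original entails any weakening of itself; this just drops 'in the yard' and generalizes the patient.
(c) Not entailed — Ravi repaired the clock, not the vase; the vase belongs to the shattering event.
(d) Entailed — 'Teo shattered the vase' is causative; it entails the inchoative 'the vase shattered'.
(e) Entailed — the narrative places the shattering before the repairing.

(b), (d), (e)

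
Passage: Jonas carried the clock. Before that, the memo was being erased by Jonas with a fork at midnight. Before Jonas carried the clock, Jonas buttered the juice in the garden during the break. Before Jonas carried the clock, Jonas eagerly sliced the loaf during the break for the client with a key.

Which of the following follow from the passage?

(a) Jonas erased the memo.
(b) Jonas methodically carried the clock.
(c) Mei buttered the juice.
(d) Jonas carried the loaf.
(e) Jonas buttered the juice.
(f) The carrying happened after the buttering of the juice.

(e), (f)

(a) Not entailed — 'was erasing' is progressive on an accomplishment; it does not entail the completed 'erased'.
(b) Not entailed — 'methodically' adds information not in the original event.
(c) Not entailed — the passage has Jonas buttering the juice, not Mei.
(d) Not entailed — Jonas carried the clock, not the loaf; the loaf belongs to the slicing event.
(e) Entailed — this follows by dropping conjuncts from the buttering event's description.
(f) Entailed — the narrative places the buttering before the carrying.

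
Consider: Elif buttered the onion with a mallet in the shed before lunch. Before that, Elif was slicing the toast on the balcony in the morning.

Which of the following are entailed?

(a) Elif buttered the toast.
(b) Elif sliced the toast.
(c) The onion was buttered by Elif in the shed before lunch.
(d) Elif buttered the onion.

(a) Not entailed — Elif buttered the onion, not the toast; the toast belongs to the slicing event.
(b) Not entailed — 'was slicing' is progressive on an accomplishment; it does not entail the completed 'sliced'.
(c) Entailed — every conjunct here is already in the original buttering event.
(d) Entailed — this follows by dropping conjuncts from the buttering event's description.

(c), (d)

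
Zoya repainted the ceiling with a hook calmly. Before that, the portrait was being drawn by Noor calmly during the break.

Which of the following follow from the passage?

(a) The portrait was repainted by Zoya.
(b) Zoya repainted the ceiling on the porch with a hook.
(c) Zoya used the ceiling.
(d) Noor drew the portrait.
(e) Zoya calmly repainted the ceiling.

(e)

(a) Not entailed — Zoya repainted the ceiling, not the portrait; the portrait belongs to the drawing event.
(b) Not entailed — 'on the porch' adds information not in the original event.
(c) Not entailed — the ceiling is the patient, not an instrument — Zoya used a hook.
(d) Not entailed — 'was drawing' is progressive on an accomplishment; it does not entail the completed 'drew'.
(e) Entailed — dropping 'with a hook' leaves a sub-description the original still satisfies.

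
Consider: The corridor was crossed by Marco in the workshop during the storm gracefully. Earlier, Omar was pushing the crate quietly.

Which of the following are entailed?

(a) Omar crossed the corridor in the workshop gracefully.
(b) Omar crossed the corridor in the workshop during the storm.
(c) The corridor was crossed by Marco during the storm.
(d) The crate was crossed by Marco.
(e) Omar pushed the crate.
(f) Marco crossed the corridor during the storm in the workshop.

(c), (e), (f)

(a) Not entailed — the passage has Marco crossing the corridor, not Omar.
(b) Not entailed — the passage has Marco crossing the corridor, not Omar.
(c) Entailed — this follows by dropping conjuncts from the crossing event's description.
(d) Not entailed — Marco crossed the corridor, not the crate; the crate belongs to the pushing event.
(e) Entailed — 'push' is an activity; 'was pushing' entails that some pushing happened, so 'pushed' holds.
(f) Entailed — dropping 'gracefully' leaves a sub-description the original still satisfies.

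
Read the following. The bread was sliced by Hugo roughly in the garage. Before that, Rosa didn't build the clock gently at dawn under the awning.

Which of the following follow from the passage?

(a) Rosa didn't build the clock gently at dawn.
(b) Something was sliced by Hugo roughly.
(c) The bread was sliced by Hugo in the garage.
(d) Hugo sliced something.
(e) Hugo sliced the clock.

(b), (c), (d)

(a) Not entailed — dropping 'under the awning' under negation is not valid — the original leaves open that Rosa built the clock some other way.
(b) Entailed — dropping 'in the garage' and generalizing the patient leaves a sub-description the original still satisfies.
(c) Entailed — every conjunct here is already in the original slicing event.
(d) Entailed — the original entails any weakening of itself; this just drops 'in the garage', 'roughly' and generalizes the patient.
(e) Not entailed — Hugo sliced the bread, not the clock; the clock belongs to the building event.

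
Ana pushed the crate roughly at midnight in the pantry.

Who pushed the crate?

Ana

'Ana' marks the agent of the pushing event.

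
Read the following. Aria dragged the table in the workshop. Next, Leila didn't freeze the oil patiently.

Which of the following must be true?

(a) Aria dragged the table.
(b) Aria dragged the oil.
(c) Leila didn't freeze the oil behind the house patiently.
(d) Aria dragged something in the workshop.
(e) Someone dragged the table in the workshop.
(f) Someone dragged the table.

(a), (c), (d), (e), (f)

(a) Entailed — the original entails any weakening of itself; this just drops 'in the workshop'.
(b) Not entailed — Aria dragged the table, not the oil; the oil belongs to the freezing event.
(c) Entailed — under negation, adding a further restriction is entailed: if no such freezing event occurred, none occurred behind the house either.
(d) Entailed — generalizing the patient leaves a sub-description the original still satisfies.
(e) Entailed — generalizing the agent leaves a sub-description the original still satisfies.
(f) Entailed — the original entails any weakening of itself; this just drops 'in the workshop' and generalizes the agent.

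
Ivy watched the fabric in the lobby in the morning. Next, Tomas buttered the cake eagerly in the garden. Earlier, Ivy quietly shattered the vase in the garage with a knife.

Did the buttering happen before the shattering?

no

The narrative orders the shattering before the buttering.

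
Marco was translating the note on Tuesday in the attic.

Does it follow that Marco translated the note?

no

'was translating' is progressive; for an accomplishment like 'translate the note', it doesn't entail completion.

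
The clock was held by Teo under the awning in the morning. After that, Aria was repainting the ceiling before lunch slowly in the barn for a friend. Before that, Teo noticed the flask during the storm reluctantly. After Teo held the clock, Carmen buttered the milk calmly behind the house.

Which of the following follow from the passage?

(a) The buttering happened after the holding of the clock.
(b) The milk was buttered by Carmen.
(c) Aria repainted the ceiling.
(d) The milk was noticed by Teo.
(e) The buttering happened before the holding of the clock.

(a), (b)

(a) Entailed — the narrative places the holding before the buttering.
(b) Entailed — the original entails any weakening of itself; this just drops 'calmly', 'behind the house'.
(c) Not entailed — 'was repainting' is progressive on an accomplishment; it does not entail the completed 'repainted'.
(d) Not entailed — Teo noticed the flask, not the milk; the milk belongs to the buttering event.
(e) Not entailed — the narrative places the holding before the buttering, not after.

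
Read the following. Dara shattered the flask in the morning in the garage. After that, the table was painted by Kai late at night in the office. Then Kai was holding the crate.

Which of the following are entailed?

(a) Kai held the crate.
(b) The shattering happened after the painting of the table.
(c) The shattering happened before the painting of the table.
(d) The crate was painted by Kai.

(a), (c)

(a) Entailed — 'hold' is an activity; 'was holding' entails that some holding happened, so 'held' holds.
(b) Not entailed — the narrative places the shattering before the painting, not after.
(c) Entailed — the narrative places the shattering before the painting.
(d) Not entailed — Kai painted the table, not the crate; the crate belongs to the holding event.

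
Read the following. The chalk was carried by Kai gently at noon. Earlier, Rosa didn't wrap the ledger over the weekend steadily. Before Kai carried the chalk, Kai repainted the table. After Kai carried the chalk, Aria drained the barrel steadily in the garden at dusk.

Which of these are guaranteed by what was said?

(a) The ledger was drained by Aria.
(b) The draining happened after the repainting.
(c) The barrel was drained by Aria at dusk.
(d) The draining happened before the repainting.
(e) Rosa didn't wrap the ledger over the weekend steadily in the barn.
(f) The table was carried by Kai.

(a) Not entailed — Aria drained the barrel, not the ledger; the ledger belongs to the wrapping event.
(b) Entailed — the narrative places the repainting before the draining.
(c) Entailed — this follows by dropping conjuncts from the draining event's description.
(d) Not entailed — the narrative places the repainting before the draining, not after.
(e) Entailed — under negation, adding a further restriction is entailed: if no such wrapping event occurred, none occurred in the barn either.
(f) Not entailed — Kai carried the chalk, not the table; the table belongs to the repainting event.

(b), (c), (e)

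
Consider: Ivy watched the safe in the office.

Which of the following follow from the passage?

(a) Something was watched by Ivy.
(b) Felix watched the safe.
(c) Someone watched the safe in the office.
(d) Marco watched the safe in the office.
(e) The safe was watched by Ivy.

(a), (c), (e)

(a) Entailed — dropping 'in the office' and generalizing the patient leaves a sub-description the original still satisfies.
(b) Not entailed — the passage has Ivy watching the safe, not Felix.
(c) Entailed — generalizing the agent leaves a sub-description the original still satisfies.
(d) Not entailed — the passage has Ivy watching the safe, not Marco.
(e) Entailed — the original entails any weakening of itself; this just drops 'in the office'.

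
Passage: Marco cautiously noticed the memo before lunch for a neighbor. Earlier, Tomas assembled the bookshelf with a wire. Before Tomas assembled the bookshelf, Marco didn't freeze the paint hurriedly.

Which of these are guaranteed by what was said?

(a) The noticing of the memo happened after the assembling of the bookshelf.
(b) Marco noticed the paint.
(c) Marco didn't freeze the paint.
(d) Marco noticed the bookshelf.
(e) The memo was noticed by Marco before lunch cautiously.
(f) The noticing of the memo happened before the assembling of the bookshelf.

(a) Entailed — the narrative places the assembling before the noticing.
(b) Not entailed — Marco noticed the memo, not the paint; the paint belongs to the freezing event.
(c) Not entailed — dropping 'hurriedly' under negation is not valid — the original leaves open that Marco froze the paint some other way.
(d) Not entailed — Marco noticed the memo, not the bookshelf; the bookshelf belongs to the assembling event.
(e) Entailed — dropping 'for a neighbor' leaves a sub-description the original still satisfies.
(f) Not entailed — the narrative places the assembling before the noticing, not after.

(a), (e)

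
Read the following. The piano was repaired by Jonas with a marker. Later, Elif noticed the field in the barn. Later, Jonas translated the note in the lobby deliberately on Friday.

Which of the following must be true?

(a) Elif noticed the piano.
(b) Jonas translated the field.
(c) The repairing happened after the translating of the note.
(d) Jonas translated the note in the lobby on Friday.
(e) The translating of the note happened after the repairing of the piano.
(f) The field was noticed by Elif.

(d), (e), (f)

(a) Not entailed — Elif noticed the field, not the piano; the piano belongs to the repairing event.
(b) Not entailed — Jonas translated the note, not the field; the field belongs to the noticing event.
(c) Not entailed — the narrative places the repairing before the translating, not after.
(d) Entailed — this follows by dropping conjuncts from the translating event's description.
(e) Entailed — the narrative places the repairing before the translating.
(f) Entailed — this follows by dropping conjuncts from the noticing event's description.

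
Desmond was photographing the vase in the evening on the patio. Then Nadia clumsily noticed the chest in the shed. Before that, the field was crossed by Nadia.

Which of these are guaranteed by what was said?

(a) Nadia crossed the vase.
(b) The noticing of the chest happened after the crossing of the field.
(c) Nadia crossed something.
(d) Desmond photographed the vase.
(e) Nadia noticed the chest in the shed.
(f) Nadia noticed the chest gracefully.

(a) Not entailed — Nadia crossed the field, not the vase; the vase belongs to the photographing event.
(b) Entailed — the narrative places the crossing before the noticing.
(c) Entailed — the original entails any weakening of itself; this just generalizes the patient.
(d) Not entailed — 'was photographing' is progressive on an accomplishment; it does not entail the completed 'photographed'.
(e) Entailed — the original entails any weakening of itself; this just drops 'clumsily'.
(f) Not entailed — 'gracefully' adds a manner not in (and inconsistent with) the original.

(b), (c), (e)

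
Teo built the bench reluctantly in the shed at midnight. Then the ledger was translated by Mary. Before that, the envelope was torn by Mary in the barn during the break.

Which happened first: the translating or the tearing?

The connectives place the tearing before the translating.

the tearing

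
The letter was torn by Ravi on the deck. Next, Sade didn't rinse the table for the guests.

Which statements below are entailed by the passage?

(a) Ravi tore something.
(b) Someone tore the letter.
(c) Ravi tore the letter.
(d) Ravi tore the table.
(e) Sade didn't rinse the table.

(a) Entailed — every conjunct here is already in the original tearing event.
(b) Entailed — dropping 'on the deck' and generalizing the agent leaves a sub-description the original still satisfies.
(c) Entailed — dropping 'on the deck' leaves a sub-description the original still satisfies.
(d) Not entailed — Ravi tore the letter, not the table; the table belongs to the rinsing event.
(e) Not entailed — dropping 'for the guests' under negation is not valid — the original leaves open that Sade rinsed the table some other way.

(a), (b), (c)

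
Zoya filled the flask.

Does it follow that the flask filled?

yes

'Zoya filled the flask' is the causative; it entails the inchoative 'the flask filled'.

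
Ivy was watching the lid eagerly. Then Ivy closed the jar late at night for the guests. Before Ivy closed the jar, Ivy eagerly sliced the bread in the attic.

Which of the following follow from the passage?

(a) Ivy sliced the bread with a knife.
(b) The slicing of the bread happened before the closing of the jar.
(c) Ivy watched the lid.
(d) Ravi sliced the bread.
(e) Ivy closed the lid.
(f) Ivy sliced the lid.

(b), (c)

(a) Not entailed — 'with a knife' adds information not in the original event.
(b) Entailed — the narrative places the slicing before the closing.
(c) Entailed — 'watch' is an activity; 'was watching' entails that some watching happened, so 'watched' holds.
(d) Not entailed — the passage has Ivy slicing the bread, not Ravi.
(e) Not entailed — Ivy closed the jar, not the lid; the lid belongs to the watching event.
(f) Not entailed — Ivy sliced the bread, not the lid; the lid belongs to the watching event.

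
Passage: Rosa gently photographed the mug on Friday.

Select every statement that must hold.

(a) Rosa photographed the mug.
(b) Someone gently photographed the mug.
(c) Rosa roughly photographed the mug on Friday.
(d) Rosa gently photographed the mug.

(a) Entailed — this follows by dropping conjuncts from the photographing event's description.
(b) Entailed — every conjunct here is already in the original photographing event.
(c) Not entailed — 'roughly' adds a manner not in (and inconsistent with) the original.
(d) Entailed — this follows by dropping conjuncts from the photographing event's description.

(a), (b), (d)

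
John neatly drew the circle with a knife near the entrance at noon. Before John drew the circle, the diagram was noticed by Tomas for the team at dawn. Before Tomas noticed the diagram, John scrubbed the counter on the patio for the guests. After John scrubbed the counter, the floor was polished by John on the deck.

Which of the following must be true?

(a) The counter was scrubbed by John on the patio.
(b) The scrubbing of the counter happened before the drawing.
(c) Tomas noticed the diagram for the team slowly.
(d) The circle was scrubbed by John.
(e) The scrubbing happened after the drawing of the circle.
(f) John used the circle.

(a), (b)

(a) Entailed — dropping 'for the guests' leaves a sub-description the original still satisfies.
(b) Entailed — the narrative places the scrubbing before the drawing.
(c) Not entailed — 'slowly' adds information not in the original event.
(d) Not entailed — John scrubbed the counter, not the circle; the circle belongs to the drawing event.
(e) Not entailed — the narrative places the scrubbing before the drawing, not after.
(f) Not entailed — the circle is the patient, not an instrument — John used a knife.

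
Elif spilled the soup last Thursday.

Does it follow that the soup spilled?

'Elif spilled the soup' is the causative; it entails the inchoative 'the soup spilled'.

yes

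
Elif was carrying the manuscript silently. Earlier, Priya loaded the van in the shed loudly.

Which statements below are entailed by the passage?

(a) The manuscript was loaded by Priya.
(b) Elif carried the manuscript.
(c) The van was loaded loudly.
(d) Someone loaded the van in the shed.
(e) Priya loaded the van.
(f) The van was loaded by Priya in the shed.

(b), (c), (d), (e), (f)

(a) Not entailed — Priya loaded the van, not the manuscript; the manuscript belongs to the carrying event.
(b) Entailed — 'carry' is an activity; 'was carrying' entails that some carrying happened, so 'carried' holds.
(c) Entailed — every conjunct here is already in the original loading event.
(d) Entailed — this follows by dropping conjuncts from the loading event's description.
(e) Entailed — dropping 'loudly', 'in the shed' leaves a sub-description the original still satisfies.
(f) Entailed — this follows by dropping conjuncts from the loading event's description.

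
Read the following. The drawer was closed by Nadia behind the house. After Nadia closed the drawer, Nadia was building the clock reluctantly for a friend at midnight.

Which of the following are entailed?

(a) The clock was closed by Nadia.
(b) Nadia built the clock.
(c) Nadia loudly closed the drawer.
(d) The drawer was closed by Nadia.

(a) Not entailed — Nadia closed the drawer, not the clock; the clock belongs to the building event.
(b) Not entailed — 'was building' is progressive on an accomplishment; it does not entail the completed 'built'.
(c) Not entailed — 'loudly' adds information not in the original event.
(d) Entailed — dropping 'behind the house' leaves a sub-description the original still satisfies.

(d)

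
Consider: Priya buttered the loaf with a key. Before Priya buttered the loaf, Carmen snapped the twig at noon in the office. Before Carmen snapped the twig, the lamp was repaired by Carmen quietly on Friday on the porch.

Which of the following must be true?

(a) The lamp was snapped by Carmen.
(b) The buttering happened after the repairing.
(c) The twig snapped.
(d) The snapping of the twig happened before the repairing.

(a) Not entailed — Carmen snapped the twig, not the lamp; the lamp belongs to the repairing event.
(b) Entailed — the narrative places the repairing before the buttering.
(c) Entailed — 'Carmen snapped the twig' is causative; it entails the inchoative 'the twig snapped'.
(d) Not entailed — the narrative places the repairing before the snapping, not after.

(b), (c)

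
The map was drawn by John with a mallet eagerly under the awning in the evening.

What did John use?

a mallet

'with a mallet' marks the instrument of the drawing event.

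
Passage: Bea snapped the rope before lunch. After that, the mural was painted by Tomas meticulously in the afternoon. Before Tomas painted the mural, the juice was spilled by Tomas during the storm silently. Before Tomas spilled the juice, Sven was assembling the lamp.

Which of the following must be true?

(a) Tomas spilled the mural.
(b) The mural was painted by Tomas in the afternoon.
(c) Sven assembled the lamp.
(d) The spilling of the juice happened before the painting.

(b), (d)

(a) Not entailed — Tomas spilled the juice, not the mural; the mural belongs to the painting event.
(b) Entailed — every conjunct here is already in the original painting event.
(c) Not entailed — 'was assembling' is progressive on an accomplishment; it does not entail the completed 'assembled'.
(d) Entailed — the narrative places the spilling before the painting.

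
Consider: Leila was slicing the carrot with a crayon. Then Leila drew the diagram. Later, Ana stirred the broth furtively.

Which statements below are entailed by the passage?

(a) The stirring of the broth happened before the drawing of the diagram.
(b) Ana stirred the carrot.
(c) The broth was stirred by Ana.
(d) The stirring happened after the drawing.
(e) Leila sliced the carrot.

(c), (d)

(a) Not entailed — the narrative places the drawing before the stirring, not after.
(b) Not entailed — Ana stirred the broth, not the carrot; the carrot belongs to the slicing event.
(c) Entailed — the original entails any weakening of itself; this just drops 'furtively'.
(d) Entailed — the narrative places the drawing before the stirring.
(e) Not entailed — 'was slicing' is progressive on an accomplishment; it does not entail the completed 'sliced'.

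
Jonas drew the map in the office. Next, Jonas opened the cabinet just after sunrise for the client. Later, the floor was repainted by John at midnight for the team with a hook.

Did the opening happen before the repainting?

The narrative orders the opening before the repainting.

yes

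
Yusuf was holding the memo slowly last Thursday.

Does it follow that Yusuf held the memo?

yes

'hold' is atelic; if Yusuf was holding the memo, then Yusuf held the memo (for some time).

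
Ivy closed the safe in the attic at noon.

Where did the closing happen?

in the attic

'in the attic' marks the location of the closing event.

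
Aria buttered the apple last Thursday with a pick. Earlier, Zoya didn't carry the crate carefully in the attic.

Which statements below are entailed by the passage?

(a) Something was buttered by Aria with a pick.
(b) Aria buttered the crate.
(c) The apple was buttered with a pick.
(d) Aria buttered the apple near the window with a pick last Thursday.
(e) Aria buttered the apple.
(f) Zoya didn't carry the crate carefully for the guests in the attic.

(a) Entailed — this follows by dropping conjuncts from the buttering event's description.
(b) Not entailed — Aria buttered the apple, not the crate; the crate belongs to the carrying event.
(c) Entailed — this follows by dropping conjuncts from the buttering event's description.
(d) Not entailed — 'near the window' adds information not in the original event.
(e) Entailed — dropping 'last Thursday', 'with a pick' leaves a sub-description the original still satisfies.
(f) Entailed — under negation, adding a further restriction is entailed: if no such carrying event occurred, none occurred for the guests either.

(a), (c), (e), (f)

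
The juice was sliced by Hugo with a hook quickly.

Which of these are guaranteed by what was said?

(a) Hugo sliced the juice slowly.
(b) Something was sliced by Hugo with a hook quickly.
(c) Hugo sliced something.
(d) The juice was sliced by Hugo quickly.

(b), (c), (d)

(a) Not entailed — 'slowly' adds a manner not in (and inconsistent with) the original.
(b) Entailed — the original entails any weakening of itself; this just generalizes the patient.
(c) Entailed — this follows by dropping conjuncts from the slicing event's description.
(d) Entailed — the original entails any weakening of itself; this just drops 'with a hook'.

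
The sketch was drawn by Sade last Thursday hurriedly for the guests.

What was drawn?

'the sketch' marks the patient of the drawing event.

the sketch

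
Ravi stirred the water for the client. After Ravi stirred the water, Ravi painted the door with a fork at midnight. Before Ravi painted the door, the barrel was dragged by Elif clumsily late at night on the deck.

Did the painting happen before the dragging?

The narrative orders the dragging before the painting.

no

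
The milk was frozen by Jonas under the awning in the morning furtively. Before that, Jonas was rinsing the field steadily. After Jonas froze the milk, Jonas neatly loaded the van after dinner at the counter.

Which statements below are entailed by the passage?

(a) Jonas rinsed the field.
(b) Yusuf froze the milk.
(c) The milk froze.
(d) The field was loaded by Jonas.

(a) Entailed — 'rinse' is an activity; 'was rinsing' entails that some rinsing happened, so 'rinsed' holds.
(b) Not entailed — the passage has Jonas freezing the milk, not Yusuf.
(c) Entailed — 'Jonas froze the milk' is causative; it entails the inchoative 'the milk froze'.
(d) Not entailed — Jonas loaded the van, not the field; the field belongs to the rinsing event.

(a), (c)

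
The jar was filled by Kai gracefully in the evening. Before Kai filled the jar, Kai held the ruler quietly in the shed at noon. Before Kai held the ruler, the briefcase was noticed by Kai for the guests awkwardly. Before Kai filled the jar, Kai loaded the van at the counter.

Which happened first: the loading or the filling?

the loading

The connectives place the loading before the filling.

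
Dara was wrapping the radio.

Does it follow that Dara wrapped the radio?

no

'was wrapping' is progressive; for an accomplishment like 'wrap the radio', it doesn't entail completion.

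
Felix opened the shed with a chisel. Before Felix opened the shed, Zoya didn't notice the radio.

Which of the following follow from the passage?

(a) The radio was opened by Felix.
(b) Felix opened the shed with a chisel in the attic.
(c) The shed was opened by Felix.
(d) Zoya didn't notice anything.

(c)

(a) Not entailed — Felix opened the shed, not the radio; the radio belongs to the noticing event.
(b) Not entailed — 'in the attic' adds information not in the original event.
(c) Entailed — the original entails any weakening of itself; this just drops 'with a chisel'.
(d) Not entailed — the original only denies this specific event; Zoya may have noticed something else.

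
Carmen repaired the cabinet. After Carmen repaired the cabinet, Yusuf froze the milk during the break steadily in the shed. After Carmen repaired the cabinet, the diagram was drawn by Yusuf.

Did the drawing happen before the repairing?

no

The narrative orders the repairing before the drawing.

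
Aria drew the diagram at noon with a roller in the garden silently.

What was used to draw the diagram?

'with a roller' marks the instrument of the drawing event.

a roller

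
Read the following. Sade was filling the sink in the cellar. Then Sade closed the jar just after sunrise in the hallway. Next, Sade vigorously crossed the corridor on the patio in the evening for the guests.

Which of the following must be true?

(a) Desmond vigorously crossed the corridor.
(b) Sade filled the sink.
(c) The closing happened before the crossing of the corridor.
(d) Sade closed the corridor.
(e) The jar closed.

(a) Not entailed — the passage has Sade crossing the corridor, not Desmond.
(b) Not entailed — 'was filling' is progressive on an accomplishment; it does not entail the completed 'filled'.
(c) Entailed — the narrative places the closing before the crossing.
(d) Not entailed — Sade closed the jar, not the corridor; the corridor belongs to the crossing event.
(e) Entailed — 'Sade closed the jar' is causative; it entails the inchoative 'the jar closed'.

(c), (e)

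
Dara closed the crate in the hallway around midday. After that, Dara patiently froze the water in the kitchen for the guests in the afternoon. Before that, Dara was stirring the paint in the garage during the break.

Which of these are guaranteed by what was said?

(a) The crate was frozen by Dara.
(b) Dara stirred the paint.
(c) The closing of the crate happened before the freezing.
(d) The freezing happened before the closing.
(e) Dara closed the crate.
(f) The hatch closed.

(a) Not entailed — Dara froze the water, not the crate; the crate belongs to the closing event.
(b) Entailed — 'stir' is an activity; 'was stirring' entails that some stirring happened, so 'stirred' holds.
(c) Entailed — the narrative places the closing before the freezing.
(d) Not entailed — the narrative places the closing before the freezing, not after.
(e) Entailed — dropping 'around midday', 'in the hallway' leaves a sub-description the original still satisfies.
(f) Not entailed — the crate is what closed, not the hatch.

(b), (c), (e)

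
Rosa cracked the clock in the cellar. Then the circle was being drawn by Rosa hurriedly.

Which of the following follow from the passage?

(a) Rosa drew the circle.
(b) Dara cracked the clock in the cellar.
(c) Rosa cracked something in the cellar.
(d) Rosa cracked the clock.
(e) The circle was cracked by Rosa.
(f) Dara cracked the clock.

(a) Not entailed — 'was drawing' is progressive on an accomplishment; it does not entail the completed 'drew'.
(b) Not entailed — the passage has Rosa cracking the clock, not Dara.
(c) Entailed — the original entails any weakening of itself; this just generalizes the patient.
(d) Entailed — dropping 'in the cellar' leaves a sub-description the original still satisfies.
(e) Not entailed — Rosa cracked the clock, not the circle; the circle belongs to the drawing event.
(f) Not entailed — the passage has Rosa cracking the clock, not Dara.

(c), (d)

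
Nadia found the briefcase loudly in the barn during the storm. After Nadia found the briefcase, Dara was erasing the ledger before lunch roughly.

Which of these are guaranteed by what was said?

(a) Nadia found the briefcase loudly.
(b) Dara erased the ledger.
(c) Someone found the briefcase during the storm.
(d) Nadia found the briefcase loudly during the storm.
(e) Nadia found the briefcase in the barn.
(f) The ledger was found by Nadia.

(a) Entailed — the original entails any weakening of itself; this just drops 'during the storm', 'in the barn'.
(b) Not entailed — 'was erasing' is progressive on an accomplishment; it does not entail the completed 'erased'.
(c) Entailed — dropping 'loudly', 'in the barn' and generalizing the agent leaves a sub-description the original still satisfies.
(d) Entailed — this follows by dropping conjuncts from the finding event's description.
(e) Entailed — every conjunct here is already in the original finding event.
(f) Not entailed — Nadia found the briefcase, not the ledger; the ledger belongs to the erasing event.

(a), (c), (d), (e)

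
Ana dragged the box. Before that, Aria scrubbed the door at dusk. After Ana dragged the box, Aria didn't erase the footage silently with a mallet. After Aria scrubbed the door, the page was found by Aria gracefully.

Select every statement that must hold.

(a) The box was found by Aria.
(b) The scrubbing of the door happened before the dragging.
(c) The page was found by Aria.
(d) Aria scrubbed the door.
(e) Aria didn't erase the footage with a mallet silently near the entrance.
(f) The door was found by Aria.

(b), (c), (d), (e)

(a) Not entailed — Aria found the page, not the box; the box belongs to the dragging event.
(b) Entailed — the narrative places the scrubbing before the dragging.
(c) Entailed — dropping 'gracefully' leaves a sub-description the original still satisfies.
(d) Entailed — the original entails any weakening of itself; this just drops 'at dusk'.
(e) Entailed — under negation, adding a further restriction is entailed: if no such erasing event occurred, none occurred near the entrance either.
(f) Not entailed — Aria found the page, not the door; the door belongs to the scrubbing event.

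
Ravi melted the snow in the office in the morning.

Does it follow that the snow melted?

yes

'Ravi melted the snow' is the causative; it entails the inchoative 'the snow melted'.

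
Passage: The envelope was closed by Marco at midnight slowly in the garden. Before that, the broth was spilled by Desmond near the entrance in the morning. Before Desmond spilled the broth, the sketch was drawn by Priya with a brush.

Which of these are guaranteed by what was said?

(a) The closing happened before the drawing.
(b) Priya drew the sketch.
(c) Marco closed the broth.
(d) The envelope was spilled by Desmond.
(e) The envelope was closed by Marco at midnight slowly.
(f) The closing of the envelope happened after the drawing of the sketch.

(a) Not entailed — the narrative places the drawing before the closing, not after.
(b) Entailed — dropping 'with a brush' leaves a sub-description the original still satisfies.
(c) Not entailed — Marco closed the envelope, not the broth; the broth belongs to the spilling event.
(d) Not entailed — Desmond spilled the broth, not the envelope; the envelope belongs to the closing event.
(e) Entailed — every conjunct here is already in the original closing event.
(f) Entailed — the narrative places the drawing before the closing.

(b), (e), (f)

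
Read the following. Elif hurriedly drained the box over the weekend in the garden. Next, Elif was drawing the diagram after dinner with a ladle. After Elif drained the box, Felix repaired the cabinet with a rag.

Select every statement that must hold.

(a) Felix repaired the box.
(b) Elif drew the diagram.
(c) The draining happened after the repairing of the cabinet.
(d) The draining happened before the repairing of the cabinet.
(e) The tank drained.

(d)

(a) Not entailed — Felix repaired the cabinet, not the box; the box belongs to the draining event.
(b) Not entailed — 'was drawing' is progressive on an accomplishment; it does not entail the completed 'drew'.
(c) Not entailed — the narrative places the draining before the repairing, not after.
(d) Entailed — the narrative places the draining before the repairing.
(e) Not entailed — the box is what drained, not the tank.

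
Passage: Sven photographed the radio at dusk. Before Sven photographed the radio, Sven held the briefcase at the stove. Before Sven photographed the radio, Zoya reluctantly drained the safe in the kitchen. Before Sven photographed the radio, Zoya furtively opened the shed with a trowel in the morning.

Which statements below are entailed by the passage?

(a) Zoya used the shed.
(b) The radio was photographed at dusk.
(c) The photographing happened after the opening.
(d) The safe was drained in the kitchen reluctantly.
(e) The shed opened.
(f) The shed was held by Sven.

(a) Not entailed — the shed is the patient, not an instrument — Zoya used a trowel.
(b) Entailed — every conjunct here is already in the original photographing event.
(c) Entailed — the narrative places the opening before the photographing.
(d) Entailed — this follows by dropping conjuncts from the draining event's description.
(e) Entailed — 'Zoya opened the shed' is causative; it entails the inchoative 'the shed opened'.
(f) Not entailed — Sven held the briefcase, not the shed; the shed belongs to the opening event.

(b), (c), (d), (e)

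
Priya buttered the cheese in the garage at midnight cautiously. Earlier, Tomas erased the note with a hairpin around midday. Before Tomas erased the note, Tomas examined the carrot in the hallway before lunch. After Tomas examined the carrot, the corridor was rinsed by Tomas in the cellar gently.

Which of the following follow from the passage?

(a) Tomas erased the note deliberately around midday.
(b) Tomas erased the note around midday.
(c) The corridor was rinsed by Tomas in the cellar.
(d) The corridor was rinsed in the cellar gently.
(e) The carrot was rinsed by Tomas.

(b), (c), (d)

(a) Not entailed — 'deliberately' adds information not in the original event.
(b) Entailed — this follows by dropping conjuncts from the erasing event's description.
(c) Entailed — dropping 'gently' leaves a sub-description the original still satisfies.
(d) Entailed — every conjunct here is already in the original rinsing event.
(e) Not entailed — Tomas rinsed the corridor, not the carrot; the carrot belongs to the examining event.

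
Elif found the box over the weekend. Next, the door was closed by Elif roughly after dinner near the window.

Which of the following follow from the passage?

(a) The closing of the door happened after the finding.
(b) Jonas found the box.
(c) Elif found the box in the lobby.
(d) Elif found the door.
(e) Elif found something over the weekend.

(a), (e)

(a) Entailed — the narrative places the finding before the closing.
(b) Not entailed — the passage has Elif finding the box, not Jonas.
(c) Not entailed — 'in the lobby' adds information not in the original event.
(d) Not entailed — Elif found the box, not the door; the door belongs to the closing event.
(e) Entailed — this follows by dropping conjuncts from the finding event's description.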